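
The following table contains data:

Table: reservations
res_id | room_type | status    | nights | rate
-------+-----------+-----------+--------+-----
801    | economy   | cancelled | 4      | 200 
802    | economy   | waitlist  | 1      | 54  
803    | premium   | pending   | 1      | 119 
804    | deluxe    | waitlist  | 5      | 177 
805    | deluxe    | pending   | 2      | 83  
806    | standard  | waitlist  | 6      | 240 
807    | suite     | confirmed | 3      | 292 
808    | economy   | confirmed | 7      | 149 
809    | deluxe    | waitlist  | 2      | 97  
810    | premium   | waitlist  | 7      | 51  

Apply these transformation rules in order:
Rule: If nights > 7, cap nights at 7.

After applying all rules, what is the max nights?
7

Step 1: Original maximum nights = 7
Step 2: Check cap of 7 against maximum
Step 3: No records exceed the cap (max 7 <= cap 7), so no capping applies
Step 4: Maximum after transformation = 7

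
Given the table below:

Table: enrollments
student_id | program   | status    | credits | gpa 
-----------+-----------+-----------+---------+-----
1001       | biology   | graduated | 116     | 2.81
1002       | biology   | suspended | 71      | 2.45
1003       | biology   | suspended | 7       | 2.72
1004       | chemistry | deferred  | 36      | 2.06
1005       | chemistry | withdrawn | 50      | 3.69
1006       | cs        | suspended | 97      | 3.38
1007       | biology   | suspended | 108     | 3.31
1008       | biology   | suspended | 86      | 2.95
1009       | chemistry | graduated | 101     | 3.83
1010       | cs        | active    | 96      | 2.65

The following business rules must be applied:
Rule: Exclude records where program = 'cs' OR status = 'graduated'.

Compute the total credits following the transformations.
358

Step 1: Find records where program = 'cs' OR status = 'graduated'
Step 2: 4 records match, summing to 410
Step 3: Original sum: 768
Step 4: Remaining sum = 768 - 410 = 358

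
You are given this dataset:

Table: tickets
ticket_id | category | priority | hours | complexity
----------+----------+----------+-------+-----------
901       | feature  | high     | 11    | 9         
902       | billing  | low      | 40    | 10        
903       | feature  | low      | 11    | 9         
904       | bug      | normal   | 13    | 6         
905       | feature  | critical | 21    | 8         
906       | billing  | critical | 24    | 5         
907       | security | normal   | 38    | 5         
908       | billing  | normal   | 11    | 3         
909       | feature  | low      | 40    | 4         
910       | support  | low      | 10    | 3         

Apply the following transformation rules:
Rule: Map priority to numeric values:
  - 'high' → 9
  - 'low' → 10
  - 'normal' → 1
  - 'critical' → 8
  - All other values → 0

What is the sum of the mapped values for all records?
68

Step 1: Apply mapping to each record
Step 2: Count by status:
  'high': 1 records × 9 = 9
  'low': 4 records × 10 = 40
  'normal': 3 records × 1 = 3
  'critical': 2 records × 8 = 16
Step 3: Sum all mapped values = 68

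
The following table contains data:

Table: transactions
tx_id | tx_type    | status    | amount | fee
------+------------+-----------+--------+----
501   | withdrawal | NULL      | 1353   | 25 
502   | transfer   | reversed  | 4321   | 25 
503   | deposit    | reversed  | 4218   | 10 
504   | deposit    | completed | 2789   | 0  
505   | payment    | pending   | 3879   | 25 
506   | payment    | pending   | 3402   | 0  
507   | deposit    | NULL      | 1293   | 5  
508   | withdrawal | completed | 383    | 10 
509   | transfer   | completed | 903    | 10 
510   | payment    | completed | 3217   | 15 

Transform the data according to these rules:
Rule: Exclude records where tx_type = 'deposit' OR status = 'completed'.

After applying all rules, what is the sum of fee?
75

Step 1: Find records where tx_type = 'deposit' OR status = 'completed'
Step 2: 6 records match, summing to 50
Step 3: Original sum: 125
Step 4: Remaining sum = 125 - 50 = 75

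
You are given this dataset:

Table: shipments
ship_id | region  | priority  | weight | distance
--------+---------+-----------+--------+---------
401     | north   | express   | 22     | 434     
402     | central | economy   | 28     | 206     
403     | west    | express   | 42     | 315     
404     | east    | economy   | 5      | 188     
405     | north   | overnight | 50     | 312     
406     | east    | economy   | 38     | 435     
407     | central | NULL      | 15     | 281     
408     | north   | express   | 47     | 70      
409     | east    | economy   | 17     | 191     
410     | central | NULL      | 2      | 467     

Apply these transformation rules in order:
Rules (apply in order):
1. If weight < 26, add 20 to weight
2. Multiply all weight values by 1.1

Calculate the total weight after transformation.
402.6

Step 1: Apply Rule 1 - Add 20 to records with weight < 26
  - 5 records affected: 61 + (5 × 20) = 161
  - Unaffected records: 205
  - Sum after Rule 1: 366
Step 2: Apply Rule 2 - Multiply all by 1.1
  - 366 × 1.1 = 402.6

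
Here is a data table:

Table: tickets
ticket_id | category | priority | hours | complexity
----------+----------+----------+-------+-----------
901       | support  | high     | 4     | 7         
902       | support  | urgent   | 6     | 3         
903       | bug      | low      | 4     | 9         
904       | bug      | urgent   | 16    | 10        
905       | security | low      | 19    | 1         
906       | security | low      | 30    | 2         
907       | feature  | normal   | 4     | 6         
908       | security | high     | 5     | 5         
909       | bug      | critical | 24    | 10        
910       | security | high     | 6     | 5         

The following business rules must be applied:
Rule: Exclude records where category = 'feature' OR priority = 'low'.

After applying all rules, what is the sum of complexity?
40

Step 1: Find records where category = 'feature' OR priority = 'low'
Step 2: 4 records match, summing to 18
Step 3: Original sum: 58
Step 4: Remaining sum = 58 - 18 = 40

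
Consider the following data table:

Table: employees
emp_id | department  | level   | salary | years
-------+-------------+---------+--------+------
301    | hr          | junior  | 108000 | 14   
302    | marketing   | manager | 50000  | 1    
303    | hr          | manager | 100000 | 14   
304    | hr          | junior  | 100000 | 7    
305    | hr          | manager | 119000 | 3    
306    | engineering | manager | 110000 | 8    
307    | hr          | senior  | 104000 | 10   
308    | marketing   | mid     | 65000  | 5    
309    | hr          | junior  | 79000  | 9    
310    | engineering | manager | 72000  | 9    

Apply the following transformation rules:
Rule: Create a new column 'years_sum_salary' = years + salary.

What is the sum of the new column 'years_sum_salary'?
907080

Step 1: For each record, compute years + salary
Example calculations:
  14 + 108000 = 108014
  1 + 50000 = 50001
  14 + 100000 = 100014
  ...
Step 2: Sum all derived values
Step 3: Total = 907080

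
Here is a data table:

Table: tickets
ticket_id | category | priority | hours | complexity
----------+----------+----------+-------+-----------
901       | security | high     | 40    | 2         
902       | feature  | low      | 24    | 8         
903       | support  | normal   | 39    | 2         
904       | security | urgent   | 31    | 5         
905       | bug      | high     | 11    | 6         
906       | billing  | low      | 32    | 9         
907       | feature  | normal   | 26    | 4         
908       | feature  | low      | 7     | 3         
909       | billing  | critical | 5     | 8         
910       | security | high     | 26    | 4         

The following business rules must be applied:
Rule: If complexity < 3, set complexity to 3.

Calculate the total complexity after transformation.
53

Step 1: 2 records have complexity < 3
Step 2: These records originally summed to 4
Step 3: After setting to minimum: 2 × 3 = 6
Step 4: Unaffected records sum: 47
Step 5: Final sum = 6 + 47 = 53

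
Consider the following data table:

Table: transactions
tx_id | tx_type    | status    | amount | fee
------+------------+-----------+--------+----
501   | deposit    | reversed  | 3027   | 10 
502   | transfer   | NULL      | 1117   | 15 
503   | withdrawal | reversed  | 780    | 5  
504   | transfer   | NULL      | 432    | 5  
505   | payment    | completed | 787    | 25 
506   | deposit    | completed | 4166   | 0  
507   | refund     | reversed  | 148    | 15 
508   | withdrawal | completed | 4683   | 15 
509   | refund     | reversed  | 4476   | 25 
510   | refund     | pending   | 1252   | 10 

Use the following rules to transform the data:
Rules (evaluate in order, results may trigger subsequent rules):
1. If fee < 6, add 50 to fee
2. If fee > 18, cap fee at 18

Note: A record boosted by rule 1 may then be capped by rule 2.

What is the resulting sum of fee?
155

Step 1: Apply rule 1 to records with fee < 6
  - 3 records get bonus of 50
  - Of these, 3 records then exceed 18 and get capped
Step 2: Apply rule 2 to records with fee > 18
  - 2 records (original) are capped
Step 3: Calculate final sum = 155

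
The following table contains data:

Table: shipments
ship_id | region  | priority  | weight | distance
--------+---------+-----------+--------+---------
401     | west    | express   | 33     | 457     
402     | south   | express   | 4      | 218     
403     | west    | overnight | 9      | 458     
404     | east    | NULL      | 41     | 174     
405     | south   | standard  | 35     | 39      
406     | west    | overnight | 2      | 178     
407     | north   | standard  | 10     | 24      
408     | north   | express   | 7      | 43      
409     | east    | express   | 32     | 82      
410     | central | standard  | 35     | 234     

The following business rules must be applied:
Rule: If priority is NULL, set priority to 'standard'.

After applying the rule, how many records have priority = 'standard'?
4

Step 1: Count records where priority IS NULL
Step 2: Found 1 records with NULL priority
Step 3: These records will have priority set to 'standard'
Step 4: Records already having priority = 'standard': 3
Step 5: Answer: 1 + 3 = 4 records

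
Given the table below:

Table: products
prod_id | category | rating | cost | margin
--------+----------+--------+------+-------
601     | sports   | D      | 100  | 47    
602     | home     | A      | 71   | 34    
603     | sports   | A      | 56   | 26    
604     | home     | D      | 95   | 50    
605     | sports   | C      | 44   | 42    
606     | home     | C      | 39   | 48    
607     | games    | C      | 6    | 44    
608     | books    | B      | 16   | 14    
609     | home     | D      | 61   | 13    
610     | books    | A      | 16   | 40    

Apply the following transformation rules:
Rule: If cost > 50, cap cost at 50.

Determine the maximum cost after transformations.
50

Step 1: Original maximum cost = 100
Step 2: Apply cap at 50
Step 3: 5 records had cost > 50 and were capped
Step 4: Maximum after transformation = 50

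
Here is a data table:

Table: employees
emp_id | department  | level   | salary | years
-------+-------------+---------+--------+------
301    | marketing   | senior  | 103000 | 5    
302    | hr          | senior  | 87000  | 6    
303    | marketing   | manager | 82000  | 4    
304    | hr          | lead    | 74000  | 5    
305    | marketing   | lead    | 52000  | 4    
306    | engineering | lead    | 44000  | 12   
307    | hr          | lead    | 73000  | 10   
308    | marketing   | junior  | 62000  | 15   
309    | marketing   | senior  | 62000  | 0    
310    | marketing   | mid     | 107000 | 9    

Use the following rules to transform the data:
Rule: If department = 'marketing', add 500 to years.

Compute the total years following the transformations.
3070

Step 1: Count records where department = 'marketing': 6
Step 2: Total bonus added: 6 × 500 = 3000
Step 3: Original sum of years: 70
Step 4: Final sum = 70 + 3000 = 3070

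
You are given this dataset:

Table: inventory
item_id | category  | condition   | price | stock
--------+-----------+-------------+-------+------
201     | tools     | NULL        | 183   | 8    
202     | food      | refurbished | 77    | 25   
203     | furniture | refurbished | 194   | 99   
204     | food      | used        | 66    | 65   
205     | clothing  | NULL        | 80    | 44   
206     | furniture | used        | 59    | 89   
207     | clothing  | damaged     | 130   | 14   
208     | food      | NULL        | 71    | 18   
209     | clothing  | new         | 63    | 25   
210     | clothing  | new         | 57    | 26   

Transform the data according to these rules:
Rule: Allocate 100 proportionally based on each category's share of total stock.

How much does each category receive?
clothing: 26.39, food: 26.15, furniture: 45.52, tools: 1.94

Step 1: Calculate total stock = 413
Step 2: Calculate each category's proportion:
  clothing: 109/413 = 26.39% → 26.39
  food: 108/413 = 26.15% → 26.15
  furniture: 188/413 = 45.52% → 45.52
  tools: 8/413 = 1.94% → 1.94
Step 3: Verify: sum of allocations ≈ 100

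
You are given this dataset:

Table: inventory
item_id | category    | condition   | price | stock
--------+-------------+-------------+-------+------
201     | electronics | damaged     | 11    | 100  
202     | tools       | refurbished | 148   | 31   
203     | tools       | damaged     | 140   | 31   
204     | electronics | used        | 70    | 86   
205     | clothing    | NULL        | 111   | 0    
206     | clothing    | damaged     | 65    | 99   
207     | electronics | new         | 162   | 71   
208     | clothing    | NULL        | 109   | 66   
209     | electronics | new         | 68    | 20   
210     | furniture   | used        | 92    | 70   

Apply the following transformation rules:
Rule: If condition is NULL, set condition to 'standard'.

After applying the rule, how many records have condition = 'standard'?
2

Step 1: Count records where condition IS NULL
Step 2: Found 2 records with NULL condition
Step 3: These records will have condition set to 'standard'
Step 4: Records already having condition = 'standard': 0
Step 5: Answer: 2 + 0 = 2 records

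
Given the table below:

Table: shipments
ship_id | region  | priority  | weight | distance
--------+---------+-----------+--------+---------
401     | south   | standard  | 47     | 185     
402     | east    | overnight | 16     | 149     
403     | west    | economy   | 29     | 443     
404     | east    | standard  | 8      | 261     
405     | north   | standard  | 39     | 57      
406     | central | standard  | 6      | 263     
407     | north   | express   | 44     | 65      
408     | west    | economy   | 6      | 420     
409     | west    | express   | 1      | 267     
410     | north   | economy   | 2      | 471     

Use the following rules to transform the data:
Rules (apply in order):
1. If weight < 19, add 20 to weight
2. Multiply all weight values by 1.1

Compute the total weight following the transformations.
349.8

Step 1: Apply Rule 1 - Add 20 to records with weight < 19
  - 6 records affected: 39 + (6 × 20) = 159
  - Unaffected records: 159
  - Sum after Rule 1: 318
Step 2: Apply Rule 2 - Multiply all by 1.1
  - 318 × 1.1 = 349.8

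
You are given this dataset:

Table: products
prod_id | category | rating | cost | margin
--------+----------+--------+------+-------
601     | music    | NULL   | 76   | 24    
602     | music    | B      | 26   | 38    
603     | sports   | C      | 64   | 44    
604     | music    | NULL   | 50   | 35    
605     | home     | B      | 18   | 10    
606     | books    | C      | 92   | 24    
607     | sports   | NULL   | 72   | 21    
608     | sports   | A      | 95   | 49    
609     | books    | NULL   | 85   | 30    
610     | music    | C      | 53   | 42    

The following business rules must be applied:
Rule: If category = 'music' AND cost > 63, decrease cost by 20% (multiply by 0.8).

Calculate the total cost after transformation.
615.8

Step 1: Find records where category = 'music' AND cost > 63
Step 2: 1 records match, summing to 76
Step 3: After multiplier: 76 × 0.8 = 60.8
Step 4: Unaffected records sum: 555
Step 5: Final sum = 60.8 + 555 = 615.8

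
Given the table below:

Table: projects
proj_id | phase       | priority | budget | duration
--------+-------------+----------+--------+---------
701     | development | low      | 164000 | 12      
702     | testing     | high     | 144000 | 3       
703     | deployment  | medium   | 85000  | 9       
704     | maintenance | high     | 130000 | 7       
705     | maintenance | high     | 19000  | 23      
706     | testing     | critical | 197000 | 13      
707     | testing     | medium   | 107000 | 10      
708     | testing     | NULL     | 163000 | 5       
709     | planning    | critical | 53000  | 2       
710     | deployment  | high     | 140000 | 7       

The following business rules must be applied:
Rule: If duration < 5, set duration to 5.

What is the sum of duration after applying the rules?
96

Step 1: 2 records have duration < 5
Step 2: These records originally summed to 5
Step 3: After setting to minimum: 2 × 5 = 10
Step 4: Unaffected records sum: 86
Step 5: Final sum = 10 + 86 = 96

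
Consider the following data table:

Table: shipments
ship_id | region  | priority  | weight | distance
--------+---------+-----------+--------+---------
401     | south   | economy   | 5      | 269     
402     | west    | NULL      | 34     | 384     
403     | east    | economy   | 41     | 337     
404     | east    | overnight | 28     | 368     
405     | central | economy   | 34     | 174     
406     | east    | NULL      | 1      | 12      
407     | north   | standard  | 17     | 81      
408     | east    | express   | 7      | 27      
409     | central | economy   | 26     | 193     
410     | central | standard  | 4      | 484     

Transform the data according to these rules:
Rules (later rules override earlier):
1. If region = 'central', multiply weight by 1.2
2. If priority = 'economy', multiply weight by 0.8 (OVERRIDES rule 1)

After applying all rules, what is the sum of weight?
176.6

Step 1: Rule 2 takes priority for records with priority = 'economy'
  - 4 records: 106 × 0.8 = 84.8
Step 2: Rule 1 applies to remaining records with region = 'central'
  - 1 records: 4 × 1.2 = 4.8
Step 3: Other records unchanged: 87
Step 4: Final sum = 84.8 + 4.8 + 87 = 176.6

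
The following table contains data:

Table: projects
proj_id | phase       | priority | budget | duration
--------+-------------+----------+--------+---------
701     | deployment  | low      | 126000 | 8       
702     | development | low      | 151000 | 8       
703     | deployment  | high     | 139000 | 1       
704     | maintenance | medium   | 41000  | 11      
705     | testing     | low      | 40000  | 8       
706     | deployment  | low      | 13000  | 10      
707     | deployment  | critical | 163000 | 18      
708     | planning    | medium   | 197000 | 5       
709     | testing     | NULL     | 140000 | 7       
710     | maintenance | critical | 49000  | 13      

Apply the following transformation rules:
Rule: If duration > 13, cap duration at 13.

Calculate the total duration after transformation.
84

Step 1: 1 records have duration > 13
Step 2: These records originally summed to 18
Step 3: After capping: 1 × 13 = 13
Step 4: Unaffected records sum: 71
Step 5: Final sum = 13 + 71 = 84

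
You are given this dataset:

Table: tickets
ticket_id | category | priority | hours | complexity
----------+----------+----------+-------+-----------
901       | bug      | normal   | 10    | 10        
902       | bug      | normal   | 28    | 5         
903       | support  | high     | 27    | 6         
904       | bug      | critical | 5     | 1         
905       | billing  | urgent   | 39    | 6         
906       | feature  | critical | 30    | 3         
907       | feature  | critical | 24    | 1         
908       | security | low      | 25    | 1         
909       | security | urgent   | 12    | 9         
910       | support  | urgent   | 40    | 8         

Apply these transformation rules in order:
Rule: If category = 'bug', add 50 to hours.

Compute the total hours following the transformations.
390

Step 1: Count records where category = 'bug': 3
Step 2: Total bonus added: 3 × 50 = 150
Step 3: Original sum of hours: 240
Step 4: Final sum = 240 + 150 = 390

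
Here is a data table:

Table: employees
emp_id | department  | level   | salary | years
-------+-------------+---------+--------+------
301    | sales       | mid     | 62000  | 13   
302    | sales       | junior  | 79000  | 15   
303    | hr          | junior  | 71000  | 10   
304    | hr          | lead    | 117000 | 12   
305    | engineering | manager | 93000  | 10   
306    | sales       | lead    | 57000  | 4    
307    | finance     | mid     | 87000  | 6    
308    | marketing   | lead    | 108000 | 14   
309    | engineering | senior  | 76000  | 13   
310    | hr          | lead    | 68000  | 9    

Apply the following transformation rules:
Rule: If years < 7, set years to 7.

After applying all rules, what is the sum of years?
110

Step 1: 2 records have years < 7
Step 2: These records originally summed to 10
Step 3: After setting to minimum: 2 × 7 = 14
Step 4: Unaffected records sum: 96
Step 5: Final sum = 14 + 96 = 110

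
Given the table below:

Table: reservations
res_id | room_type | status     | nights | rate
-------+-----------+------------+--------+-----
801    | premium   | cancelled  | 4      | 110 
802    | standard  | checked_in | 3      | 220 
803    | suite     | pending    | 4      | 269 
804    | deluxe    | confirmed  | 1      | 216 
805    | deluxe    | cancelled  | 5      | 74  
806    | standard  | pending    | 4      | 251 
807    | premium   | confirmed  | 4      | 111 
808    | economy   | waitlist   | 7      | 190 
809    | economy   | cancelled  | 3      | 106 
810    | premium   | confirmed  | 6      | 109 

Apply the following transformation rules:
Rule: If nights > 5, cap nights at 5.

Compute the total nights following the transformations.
38

Step 1: 2 records have nights > 5
Step 2: These records originally summed to 13
Step 3: After capping: 2 × 5 = 10
Step 4: Unaffected records sum: 28
Step 5: Final sum = 10 + 28 = 38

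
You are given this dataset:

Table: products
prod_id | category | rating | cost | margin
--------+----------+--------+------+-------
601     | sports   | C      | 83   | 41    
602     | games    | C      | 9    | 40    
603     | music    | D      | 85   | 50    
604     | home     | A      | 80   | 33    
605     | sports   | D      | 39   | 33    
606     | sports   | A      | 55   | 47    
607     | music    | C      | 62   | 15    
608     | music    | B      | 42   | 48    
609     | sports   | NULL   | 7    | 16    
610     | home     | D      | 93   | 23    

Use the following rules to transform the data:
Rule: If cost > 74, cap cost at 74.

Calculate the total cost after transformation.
510

Step 1: 4 records have cost > 74
Step 2: These records originally summed to 341
Step 3: After capping: 4 × 74 = 296
Step 4: Unaffected records sum: 214
Step 5: Final sum = 296 + 214 = 510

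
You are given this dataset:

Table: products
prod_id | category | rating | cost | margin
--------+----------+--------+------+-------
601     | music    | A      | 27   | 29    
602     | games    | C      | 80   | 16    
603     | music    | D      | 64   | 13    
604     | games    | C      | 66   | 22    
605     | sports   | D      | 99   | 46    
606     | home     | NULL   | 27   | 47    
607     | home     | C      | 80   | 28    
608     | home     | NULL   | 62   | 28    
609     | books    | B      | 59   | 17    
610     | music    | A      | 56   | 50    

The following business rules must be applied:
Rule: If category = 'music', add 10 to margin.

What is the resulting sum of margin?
326

Step 1: Count records where category = 'music': 3
Step 2: Total bonus added: 3 × 10 = 30
Step 3: Original sum of margin: 296
Step 4: Final sum = 296 + 30 = 326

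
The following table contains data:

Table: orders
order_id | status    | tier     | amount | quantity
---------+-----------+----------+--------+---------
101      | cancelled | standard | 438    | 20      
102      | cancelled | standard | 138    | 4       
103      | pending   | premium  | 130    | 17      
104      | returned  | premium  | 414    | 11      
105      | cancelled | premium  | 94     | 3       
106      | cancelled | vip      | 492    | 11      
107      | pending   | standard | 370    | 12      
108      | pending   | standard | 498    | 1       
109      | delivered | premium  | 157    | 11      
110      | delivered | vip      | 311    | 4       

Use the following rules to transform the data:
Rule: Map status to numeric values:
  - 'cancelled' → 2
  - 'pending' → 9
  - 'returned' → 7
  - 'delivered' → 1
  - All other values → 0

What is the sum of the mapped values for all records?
44

Step 1: Apply mapping to each record
Step 2: Count by status:
  'cancelled': 4 records × 2 = 8
  'pending': 3 records × 9 = 27
  'returned': 1 records × 7 = 7
  'delivered': 2 records × 1 = 2
Step 3: Sum all mapped values = 44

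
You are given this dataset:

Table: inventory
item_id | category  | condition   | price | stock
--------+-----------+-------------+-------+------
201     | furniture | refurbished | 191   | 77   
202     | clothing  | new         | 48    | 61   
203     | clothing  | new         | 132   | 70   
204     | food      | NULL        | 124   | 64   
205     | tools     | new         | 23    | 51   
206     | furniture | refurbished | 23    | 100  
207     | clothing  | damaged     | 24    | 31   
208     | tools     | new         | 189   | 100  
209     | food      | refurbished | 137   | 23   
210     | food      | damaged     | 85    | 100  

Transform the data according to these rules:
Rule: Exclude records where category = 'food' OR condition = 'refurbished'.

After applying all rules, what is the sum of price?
416

Step 1: Find records where category = 'food' OR condition = 'refurbished'
Step 2: 5 records match, summing to 560
Step 3: Original sum: 976
Step 4: Remaining sum = 976 - 560 = 416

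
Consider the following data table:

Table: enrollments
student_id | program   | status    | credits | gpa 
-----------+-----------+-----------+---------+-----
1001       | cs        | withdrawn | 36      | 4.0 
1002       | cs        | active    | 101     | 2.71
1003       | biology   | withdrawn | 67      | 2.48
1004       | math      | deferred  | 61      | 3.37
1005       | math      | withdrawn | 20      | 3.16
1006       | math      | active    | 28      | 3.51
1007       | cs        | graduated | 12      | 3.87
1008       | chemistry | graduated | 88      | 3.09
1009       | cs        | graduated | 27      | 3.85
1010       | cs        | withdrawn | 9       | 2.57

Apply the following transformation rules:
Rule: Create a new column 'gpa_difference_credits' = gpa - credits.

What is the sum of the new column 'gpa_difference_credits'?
-416.39

Step 1: For each record, compute gpa - credits
Example calculations:
  4.0 - 36 = -32.0
  2.71 - 101 = -98.29
  2.48 - 67 = -64.52
  ...
Step 2: Sum all derived values
Step 3: Total = -416.39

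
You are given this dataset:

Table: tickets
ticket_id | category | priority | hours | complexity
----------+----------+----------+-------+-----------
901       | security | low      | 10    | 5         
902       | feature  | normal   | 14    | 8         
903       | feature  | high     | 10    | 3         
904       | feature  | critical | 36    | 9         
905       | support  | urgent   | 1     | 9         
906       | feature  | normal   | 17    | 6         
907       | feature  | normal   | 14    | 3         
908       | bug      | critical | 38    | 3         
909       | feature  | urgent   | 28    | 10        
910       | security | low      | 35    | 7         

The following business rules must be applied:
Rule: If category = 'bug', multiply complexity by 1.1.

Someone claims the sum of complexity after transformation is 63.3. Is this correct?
Yes, the result is correct.

Step 1: Calculate the correct sum after transformation
Step 2: Apply multiplier 1.1 to records where category = 'bug'
Step 3: Correct result = 63.3
Step 4: Claimed result = 63.3
Step 5: 63.3 = 63.3 ✓
Conclusion: The claimed result is correct.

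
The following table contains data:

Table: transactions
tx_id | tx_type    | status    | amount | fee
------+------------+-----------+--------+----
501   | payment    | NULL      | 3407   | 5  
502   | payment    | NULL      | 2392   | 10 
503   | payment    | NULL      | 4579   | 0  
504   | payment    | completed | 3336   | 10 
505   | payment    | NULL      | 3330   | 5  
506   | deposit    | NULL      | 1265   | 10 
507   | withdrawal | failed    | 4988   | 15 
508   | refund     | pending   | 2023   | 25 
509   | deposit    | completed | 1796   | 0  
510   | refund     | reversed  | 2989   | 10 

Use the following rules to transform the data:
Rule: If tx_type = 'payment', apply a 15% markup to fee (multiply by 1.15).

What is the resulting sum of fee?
94.5

Step 1: Records with tx_type = 'payment' have total fee = 30
Step 2: Apply multiplier: 30 × 1.15 = 34.5
Step 3: Other records total: 60
Step 4: Final sum = 34.5 + 60 = 94.5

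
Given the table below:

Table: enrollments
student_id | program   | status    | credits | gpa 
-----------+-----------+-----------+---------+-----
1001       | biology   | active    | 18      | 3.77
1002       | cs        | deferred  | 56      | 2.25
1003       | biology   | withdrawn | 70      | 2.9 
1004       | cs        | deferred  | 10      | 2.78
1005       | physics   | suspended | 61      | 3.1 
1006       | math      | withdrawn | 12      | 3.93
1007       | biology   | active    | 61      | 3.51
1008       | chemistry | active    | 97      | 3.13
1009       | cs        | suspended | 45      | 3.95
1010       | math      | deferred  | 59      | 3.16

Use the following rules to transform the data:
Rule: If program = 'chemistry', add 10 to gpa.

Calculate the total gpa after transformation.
42.48

Step 1: Count records where program = 'chemistry': 1
Step 2: Total bonus added: 1 × 10 = 10
Step 3: Original sum of gpa: 32.48
Step 4: Final sum = 32.48 + 10 = 42.48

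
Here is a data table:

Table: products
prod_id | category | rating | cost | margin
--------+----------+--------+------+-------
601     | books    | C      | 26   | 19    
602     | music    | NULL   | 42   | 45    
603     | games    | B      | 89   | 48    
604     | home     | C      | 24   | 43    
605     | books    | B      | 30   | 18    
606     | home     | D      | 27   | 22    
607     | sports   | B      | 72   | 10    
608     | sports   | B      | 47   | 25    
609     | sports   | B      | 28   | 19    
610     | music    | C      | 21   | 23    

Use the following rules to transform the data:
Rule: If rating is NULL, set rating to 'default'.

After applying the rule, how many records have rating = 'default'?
1

Step 1: Count records where rating IS NULL
Step 2: Found 1 records with NULL rating
Step 3: These records will have rating set to 'default'
Step 4: Records already having rating = 'default': 0
Step 5: Answer: 1 + 0 = 1 records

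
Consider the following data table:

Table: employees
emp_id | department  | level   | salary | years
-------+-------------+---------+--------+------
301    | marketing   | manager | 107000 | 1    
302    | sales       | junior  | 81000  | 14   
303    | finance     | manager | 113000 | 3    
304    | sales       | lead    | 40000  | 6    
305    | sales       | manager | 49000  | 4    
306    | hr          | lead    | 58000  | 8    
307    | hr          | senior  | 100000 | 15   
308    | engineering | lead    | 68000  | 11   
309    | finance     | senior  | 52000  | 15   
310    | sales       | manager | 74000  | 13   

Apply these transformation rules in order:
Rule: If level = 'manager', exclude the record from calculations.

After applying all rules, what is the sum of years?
69

Step 1: Identify records where level = 'manager'
Step 2: The excluded records sum to 21
Step 3: Original total years = 90
Step 4: Remaining total = 90 - 21 = 69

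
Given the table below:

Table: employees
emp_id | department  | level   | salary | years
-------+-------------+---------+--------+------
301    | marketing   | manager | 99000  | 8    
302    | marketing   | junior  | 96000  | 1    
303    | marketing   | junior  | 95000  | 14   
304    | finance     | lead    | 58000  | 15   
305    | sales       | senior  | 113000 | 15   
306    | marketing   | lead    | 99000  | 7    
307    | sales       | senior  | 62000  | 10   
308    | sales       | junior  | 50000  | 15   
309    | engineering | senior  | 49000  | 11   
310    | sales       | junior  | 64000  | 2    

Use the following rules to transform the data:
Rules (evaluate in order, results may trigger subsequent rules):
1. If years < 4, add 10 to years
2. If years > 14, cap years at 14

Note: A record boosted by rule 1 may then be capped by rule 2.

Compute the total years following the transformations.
115

Step 1: Apply rule 1 to records with years < 4
  - 2 records get bonus of 10
  - Of these, 0 records then exceed 14 and get capped
Step 2: Apply rule 2 to records with years > 14
  - 3 records (original) are capped
Step 3: Calculate final sum = 115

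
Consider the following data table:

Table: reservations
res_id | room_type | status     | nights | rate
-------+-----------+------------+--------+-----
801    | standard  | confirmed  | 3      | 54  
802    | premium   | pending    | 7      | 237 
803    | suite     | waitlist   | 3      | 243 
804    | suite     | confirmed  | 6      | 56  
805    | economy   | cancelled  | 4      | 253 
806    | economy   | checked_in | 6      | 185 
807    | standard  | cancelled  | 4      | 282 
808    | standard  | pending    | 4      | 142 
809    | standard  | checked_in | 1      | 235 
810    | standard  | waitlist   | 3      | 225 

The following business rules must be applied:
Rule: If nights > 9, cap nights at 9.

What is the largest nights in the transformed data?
7

Step 1: Original maximum nights = 7
Step 2: Check cap of 9 against maximum
Step 3: No records exceed the cap (max 7 <= cap 9), so no capping applies
Step 4: Maximum after transformation = 7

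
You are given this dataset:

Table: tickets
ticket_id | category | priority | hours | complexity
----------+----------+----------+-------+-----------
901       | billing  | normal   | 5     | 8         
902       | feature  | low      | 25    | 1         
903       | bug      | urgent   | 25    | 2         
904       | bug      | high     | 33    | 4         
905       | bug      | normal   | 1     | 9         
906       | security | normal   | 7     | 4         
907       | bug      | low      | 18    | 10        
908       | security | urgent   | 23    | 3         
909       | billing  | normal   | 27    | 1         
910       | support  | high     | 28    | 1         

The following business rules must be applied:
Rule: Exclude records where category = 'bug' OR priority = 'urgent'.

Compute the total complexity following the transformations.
15

Step 1: Find records where category = 'bug' OR priority = 'urgent'
Step 2: 5 records match, summing to 28
Step 3: Original sum: 43
Step 4: Remaining sum = 43 - 28 = 15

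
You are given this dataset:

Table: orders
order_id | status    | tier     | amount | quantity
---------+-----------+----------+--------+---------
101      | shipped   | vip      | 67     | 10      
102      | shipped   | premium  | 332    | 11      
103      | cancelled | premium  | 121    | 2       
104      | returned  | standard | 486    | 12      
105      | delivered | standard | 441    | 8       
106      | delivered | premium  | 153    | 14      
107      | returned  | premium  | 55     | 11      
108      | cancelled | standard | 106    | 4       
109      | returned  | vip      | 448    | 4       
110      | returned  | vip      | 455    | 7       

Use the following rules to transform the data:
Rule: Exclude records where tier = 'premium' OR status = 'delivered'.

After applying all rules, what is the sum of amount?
1562

Step 1: Find records where tier = 'premium' OR status = 'delivered'
Step 2: 5 records match, summing to 1102
Step 3: Original sum: 2664
Step 4: Remaining sum = 2664 - 1102 = 1562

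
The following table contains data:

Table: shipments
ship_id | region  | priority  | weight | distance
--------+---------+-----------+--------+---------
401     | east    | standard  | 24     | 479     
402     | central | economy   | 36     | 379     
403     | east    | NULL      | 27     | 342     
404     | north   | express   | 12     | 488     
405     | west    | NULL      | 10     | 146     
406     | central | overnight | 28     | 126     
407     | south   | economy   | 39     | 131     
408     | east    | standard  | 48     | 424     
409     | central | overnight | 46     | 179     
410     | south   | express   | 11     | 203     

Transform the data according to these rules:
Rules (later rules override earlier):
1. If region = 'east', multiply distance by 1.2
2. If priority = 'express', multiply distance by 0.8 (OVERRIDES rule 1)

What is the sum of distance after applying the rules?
3007.8

Step 1: Rule 2 takes priority for records with priority = 'express'
  - 2 records: 691 × 0.8 = 552.8
Step 2: Rule 1 applies to remaining records with region = 'east'
  - 3 records: 1245 × 1.2 = 1494.0
Step 3: Other records unchanged: 961
Step 4: Final sum = 552.8 + 1494.0 + 961 = 3007.8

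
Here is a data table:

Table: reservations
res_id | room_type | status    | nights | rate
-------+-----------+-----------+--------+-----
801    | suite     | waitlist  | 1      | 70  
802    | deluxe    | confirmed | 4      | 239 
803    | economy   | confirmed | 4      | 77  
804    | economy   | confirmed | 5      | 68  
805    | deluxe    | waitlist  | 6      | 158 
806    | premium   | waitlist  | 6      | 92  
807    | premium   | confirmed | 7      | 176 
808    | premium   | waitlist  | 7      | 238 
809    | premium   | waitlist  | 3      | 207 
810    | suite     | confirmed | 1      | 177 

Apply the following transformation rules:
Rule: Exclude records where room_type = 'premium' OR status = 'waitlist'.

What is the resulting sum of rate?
561

Step 1: Find records where room_type = 'premium' OR status = 'waitlist'
Step 2: 6 records match, summing to 941
Step 3: Original sum: 1502
Step 4: Remaining sum = 1502 - 941 = 561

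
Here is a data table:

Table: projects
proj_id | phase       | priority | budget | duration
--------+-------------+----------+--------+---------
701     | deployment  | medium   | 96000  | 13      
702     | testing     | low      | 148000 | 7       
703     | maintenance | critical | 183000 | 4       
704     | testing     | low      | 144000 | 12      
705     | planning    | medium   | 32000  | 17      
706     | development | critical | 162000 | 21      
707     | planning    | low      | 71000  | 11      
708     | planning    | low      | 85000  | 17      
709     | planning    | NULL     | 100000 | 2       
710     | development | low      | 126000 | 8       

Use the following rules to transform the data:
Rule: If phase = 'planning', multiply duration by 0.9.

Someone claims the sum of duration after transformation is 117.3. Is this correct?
No, the correct result is 107.3.

Step 1: Calculate the correct sum after transformation
Step 2: Apply multiplier 0.9 to records where phase = 'planning'
Step 3: Correct result = 107.3
Step 4: Claimed result = 117.3
Step 5: 107.3 ≠ 117.3
Conclusion: The claimed result is incorrect. The correct answer is 107.3.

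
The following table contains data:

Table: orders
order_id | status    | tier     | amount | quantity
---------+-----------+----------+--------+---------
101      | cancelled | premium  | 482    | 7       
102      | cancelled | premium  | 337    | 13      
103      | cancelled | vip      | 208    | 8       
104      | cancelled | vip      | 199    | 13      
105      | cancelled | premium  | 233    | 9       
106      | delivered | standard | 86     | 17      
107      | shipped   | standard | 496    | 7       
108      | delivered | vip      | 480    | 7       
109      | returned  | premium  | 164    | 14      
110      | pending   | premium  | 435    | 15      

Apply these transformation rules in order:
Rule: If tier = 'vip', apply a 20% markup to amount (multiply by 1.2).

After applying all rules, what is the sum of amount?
3297.4

Step 1: Records with tier = 'vip' have total amount = 887
Step 2: Apply multiplier: 887 × 1.2 = 1064.4
Step 3: Other records total: 2233
Step 4: Final sum = 1064.4 + 2233 = 3297.4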